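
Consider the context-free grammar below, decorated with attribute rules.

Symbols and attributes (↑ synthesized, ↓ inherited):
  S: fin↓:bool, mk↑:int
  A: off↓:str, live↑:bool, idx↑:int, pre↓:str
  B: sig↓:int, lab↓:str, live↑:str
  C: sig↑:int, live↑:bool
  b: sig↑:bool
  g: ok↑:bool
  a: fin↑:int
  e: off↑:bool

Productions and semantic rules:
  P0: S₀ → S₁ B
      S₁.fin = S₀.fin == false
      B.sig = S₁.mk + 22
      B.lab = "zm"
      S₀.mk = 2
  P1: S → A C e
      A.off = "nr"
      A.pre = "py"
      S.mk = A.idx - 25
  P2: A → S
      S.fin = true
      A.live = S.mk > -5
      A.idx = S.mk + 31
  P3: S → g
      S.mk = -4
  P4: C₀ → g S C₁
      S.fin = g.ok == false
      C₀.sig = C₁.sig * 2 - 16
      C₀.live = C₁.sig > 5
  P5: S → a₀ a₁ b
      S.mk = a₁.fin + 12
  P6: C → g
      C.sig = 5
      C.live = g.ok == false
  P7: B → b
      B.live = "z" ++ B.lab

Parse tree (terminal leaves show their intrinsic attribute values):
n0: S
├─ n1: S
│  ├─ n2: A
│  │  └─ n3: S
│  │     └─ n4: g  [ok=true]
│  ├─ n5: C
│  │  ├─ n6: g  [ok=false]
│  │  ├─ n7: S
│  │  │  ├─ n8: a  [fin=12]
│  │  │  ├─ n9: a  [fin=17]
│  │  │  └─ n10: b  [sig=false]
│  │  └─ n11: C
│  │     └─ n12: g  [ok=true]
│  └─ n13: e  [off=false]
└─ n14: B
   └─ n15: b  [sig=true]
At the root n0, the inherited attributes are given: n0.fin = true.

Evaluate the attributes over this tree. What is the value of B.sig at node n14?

1. n0.fin = true  [given at root]
2. n1.fin = false  [S₀.fin == false]
3. n2.off = "nr"  ["nr"]
4. n2.pre = "py"  ["py"]
5. n3.fin = true  [true]
6. n4.ok = true  [terminal]
7. n3.mk = -4  [-4]
8. n2.live = true  [S.mk > -5]
9. n2.idx = 27  [S.mk + 31]
10. n6.ok = false  [terminal]
11. n7.fin = true  [g.ok == false]
12. n8.fin = 12  [terminal]
13. n9.fin = 17  [terminal]
14. n10.sig = false  [terminal]
15. n7.mk = 29  [a₁.fin + 12]
16. n12.ok = true  [terminal]
17. n11.sig = 5  [5]
18. n11.live = false  [g.ok == false]
19. n5.sig = -6  [C₁.sig * 2 - 16]
20. n5.live = false  [C₁.sig > 5]
21. n13.off = false  [terminal]
22. n1.mk = 2  [A.idx - 25]
23. n14.sig = 24  [S₁.mk + 22]
24. n14.lab = "zm"  ["zm"]
25. n15.sig = true  [terminal]
26. n14.live = "zzm"  ["z" ++ B.lab]
27. n0.mk = 2  [2]

24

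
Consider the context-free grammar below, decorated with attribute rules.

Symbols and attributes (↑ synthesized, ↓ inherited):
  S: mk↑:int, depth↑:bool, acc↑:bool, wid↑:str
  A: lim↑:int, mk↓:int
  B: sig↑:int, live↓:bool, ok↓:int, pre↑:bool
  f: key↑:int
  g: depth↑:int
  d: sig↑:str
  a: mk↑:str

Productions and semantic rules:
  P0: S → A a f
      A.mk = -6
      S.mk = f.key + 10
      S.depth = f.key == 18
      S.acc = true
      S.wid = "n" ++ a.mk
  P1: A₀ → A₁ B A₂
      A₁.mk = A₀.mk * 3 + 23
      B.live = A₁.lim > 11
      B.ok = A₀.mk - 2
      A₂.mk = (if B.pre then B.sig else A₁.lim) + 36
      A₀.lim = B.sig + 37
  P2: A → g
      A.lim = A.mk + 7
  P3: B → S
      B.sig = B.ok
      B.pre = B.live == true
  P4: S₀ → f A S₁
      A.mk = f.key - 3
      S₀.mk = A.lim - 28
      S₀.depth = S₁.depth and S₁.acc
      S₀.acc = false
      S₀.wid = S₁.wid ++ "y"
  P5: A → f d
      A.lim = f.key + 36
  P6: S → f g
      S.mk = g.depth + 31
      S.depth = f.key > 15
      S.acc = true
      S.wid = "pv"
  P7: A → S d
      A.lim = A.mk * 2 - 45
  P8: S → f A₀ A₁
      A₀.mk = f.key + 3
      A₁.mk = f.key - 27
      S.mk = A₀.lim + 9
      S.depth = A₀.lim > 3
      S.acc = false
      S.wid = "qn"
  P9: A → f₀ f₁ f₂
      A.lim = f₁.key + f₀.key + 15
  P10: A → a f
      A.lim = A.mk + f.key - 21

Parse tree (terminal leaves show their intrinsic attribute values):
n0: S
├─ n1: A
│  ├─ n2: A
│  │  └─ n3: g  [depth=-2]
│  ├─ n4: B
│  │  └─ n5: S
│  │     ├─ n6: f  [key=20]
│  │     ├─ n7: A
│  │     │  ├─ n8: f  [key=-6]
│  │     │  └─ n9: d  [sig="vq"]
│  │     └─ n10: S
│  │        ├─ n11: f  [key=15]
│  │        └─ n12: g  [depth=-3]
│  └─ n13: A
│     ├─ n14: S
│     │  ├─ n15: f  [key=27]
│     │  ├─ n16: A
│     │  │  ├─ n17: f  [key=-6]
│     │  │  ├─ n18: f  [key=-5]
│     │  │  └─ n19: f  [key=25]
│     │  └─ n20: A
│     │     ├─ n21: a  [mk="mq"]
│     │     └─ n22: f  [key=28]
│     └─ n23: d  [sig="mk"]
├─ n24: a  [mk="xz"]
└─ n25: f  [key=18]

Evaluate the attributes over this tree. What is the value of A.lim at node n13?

11

1. n1.mk = -6  [-6]
2. n2.mk = 5  [A₀.mk * 3 + 23]
3. n3.depth = -2  [terminal]
4. n2.lim = 12  [A.mk + 7]
5. n4.live = true  [A₁.lim > 11]
6. n4.ok = -8  [A₀.mk - 2]
7. n6.key = 20  [terminal]
8. n7.mk = 17  [f.key - 3]
9. n8.key = -6  [terminal]
10. n9.sig = "vq"  [terminal]
11. n7.lim = 30  [f.key + 36]
12. n11.key = 15  [terminal]
13. n12.depth = -3  [terminal]
14. n10.mk = 28  [g.depth + 31]
15. n10.depth = false  [f.key > 15]
16. n10.acc = true  [true]
17. n10.wid = "pv"  ["pv"]
18. n5.mk = 2  [A.lim - 28]
19. n5.depth = false  [S₁.depth and S₁.acc]
20. n5.acc = false  [false]
21. n5.wid = "pvy"  [S₁.wid ++ "y"]
22. n4.sig = -8  [B.ok]
23. n4.pre = true  [B.live == true]
24. n13.mk = 28  [(if B.pre then B.sig else A₁.lim) + 36]
25. n15.key = 27  [terminal]
26. n16.mk = 30  [f.key + 3]
27. n17.key = -6  [terminal]
28. n18.key = -5  [terminal]
29. n19.key = 25  [terminal]
30. n16.lim = 4  [f₁.key + f₀.key + 15]
31. n20.mk = 0  [f.key - 27]
32. n21.mk = "mq"  [terminal]
33. n22.key = 28  [terminal]
34. n20.lim = 7  [A.mk + f.key - 21]
35. n14.mk = 13  [A₀.lim + 9]
36. n14.depth = true  [A₀.lim > 3]
37. n14.acc = false  [false]
38. n14.wid = "qn"  ["qn"]
39. n23.sig = "mk"  [terminal]
40. n13.lim = 11  [A.mk * 2 - 45]
41. n1.lim = 29  [B.sig + 37]
42. n24.mk = "xz"  [terminal]
43. n25.key = 18  [terminal]
44. n0.mk = 28  [f.key + 10]
45. n0.depth = true  [f.key == 18]
46. n0.acc = true  [true]
47. n0.wid = "nxz"  ["n" ++ a.mk]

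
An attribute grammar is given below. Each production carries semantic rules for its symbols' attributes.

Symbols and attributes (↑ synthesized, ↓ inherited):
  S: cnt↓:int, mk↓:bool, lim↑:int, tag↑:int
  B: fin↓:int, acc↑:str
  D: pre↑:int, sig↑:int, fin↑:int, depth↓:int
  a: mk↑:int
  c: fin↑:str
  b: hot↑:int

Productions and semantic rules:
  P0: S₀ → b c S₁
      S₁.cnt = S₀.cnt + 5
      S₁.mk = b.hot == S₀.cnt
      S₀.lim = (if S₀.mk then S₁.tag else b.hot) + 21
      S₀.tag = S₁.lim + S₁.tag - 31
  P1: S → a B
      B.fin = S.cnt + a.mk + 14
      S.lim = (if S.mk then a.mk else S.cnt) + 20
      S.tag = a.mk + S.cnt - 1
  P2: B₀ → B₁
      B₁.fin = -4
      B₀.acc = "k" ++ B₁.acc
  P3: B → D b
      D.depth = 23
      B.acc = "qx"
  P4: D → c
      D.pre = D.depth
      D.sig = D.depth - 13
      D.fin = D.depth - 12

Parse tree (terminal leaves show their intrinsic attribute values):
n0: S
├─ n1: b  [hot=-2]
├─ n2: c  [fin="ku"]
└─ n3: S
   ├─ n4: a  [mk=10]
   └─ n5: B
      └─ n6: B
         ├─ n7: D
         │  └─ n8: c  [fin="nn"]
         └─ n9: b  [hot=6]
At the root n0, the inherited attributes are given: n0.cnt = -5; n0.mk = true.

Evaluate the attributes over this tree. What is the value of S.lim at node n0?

30

1. n0.cnt = -5  [given at root]
2. n0.mk = true  [given at root]
3. n1.hot = -2  [terminal]
4. n2.fin = "ku"  [terminal]
5. n3.cnt = 0  [S₀.cnt + 5]
6. n3.mk = false  [b.hot == S₀.cnt]
7. n4.mk = 10  [terminal]
8. n5.fin = 24  [S.cnt + a.mk + 14]
9. n6.fin = -4  [-4]
10. n7.depth = 23  [23]
11. n8.fin = "nn"  [terminal]
12. n7.pre = 23  [D.depth]
13. n7.sig = 10  [D.depth - 13]
14. n7.fin = 11  [D.depth - 12]
15. n9.hot = 6  [terminal]
16. n6.acc = "qx"  ["qx"]
17. n5.acc = "kqx"  ["k" ++ B₁.acc]
18. n3.lim = 20  [(if S.mk then a.mk else S.cnt) + 20]
19. n3.tag = 9  [a.mk + S.cnt - 1]
20. n0.lim = 30  [(if S₀.mk then S₁.tag else b.hot) + 21]
21. n0.tag = -2  [S₁.lim + S₁.tag - 31]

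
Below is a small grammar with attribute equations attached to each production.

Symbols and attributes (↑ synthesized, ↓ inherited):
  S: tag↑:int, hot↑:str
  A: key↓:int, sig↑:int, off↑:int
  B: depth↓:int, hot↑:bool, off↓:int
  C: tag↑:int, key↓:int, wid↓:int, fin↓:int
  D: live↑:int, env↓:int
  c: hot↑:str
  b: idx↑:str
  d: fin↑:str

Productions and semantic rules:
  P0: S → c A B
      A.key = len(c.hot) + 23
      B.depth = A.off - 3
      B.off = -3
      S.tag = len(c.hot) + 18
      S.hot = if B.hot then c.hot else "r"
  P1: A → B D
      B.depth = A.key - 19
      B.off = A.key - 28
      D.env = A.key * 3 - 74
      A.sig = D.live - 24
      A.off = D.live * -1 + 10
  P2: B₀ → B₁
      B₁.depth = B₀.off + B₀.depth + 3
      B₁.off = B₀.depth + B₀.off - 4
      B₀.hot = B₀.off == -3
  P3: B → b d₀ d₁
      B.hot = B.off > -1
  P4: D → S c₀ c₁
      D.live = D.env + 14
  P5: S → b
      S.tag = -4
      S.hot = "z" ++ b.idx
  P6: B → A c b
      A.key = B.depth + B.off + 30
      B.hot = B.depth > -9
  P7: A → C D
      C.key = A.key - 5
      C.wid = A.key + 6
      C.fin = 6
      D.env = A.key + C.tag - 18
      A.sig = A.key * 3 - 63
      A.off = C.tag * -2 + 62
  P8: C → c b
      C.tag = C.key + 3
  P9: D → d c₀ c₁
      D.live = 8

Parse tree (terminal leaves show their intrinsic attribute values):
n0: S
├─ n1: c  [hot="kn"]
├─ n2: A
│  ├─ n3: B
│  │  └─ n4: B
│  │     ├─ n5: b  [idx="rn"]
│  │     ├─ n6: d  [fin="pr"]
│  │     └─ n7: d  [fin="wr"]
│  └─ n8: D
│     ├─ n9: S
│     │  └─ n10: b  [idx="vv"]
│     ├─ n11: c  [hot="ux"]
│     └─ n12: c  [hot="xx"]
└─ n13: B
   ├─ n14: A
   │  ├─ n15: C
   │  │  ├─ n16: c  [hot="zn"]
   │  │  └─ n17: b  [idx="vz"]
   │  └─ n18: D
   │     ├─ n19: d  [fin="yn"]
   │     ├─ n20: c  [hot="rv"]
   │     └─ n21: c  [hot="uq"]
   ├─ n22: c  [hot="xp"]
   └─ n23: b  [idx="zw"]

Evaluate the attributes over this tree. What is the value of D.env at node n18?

18

1. n1.hot = "kn"  [terminal]
2. n2.key = 25  [len(c.hot) + 23]
3. n3.depth = 6  [A.key - 19]
4. n3.off = -3  [A.key - 28]
5. n4.depth = 6  [B₀.off + B₀.depth + 3]
6. n4.off = -1  [B₀.depth + B₀.off - 4]
7. n5.idx = "rn"  [terminal]
8. n6.fin = "pr"  [terminal]
9. n7.fin = "wr"  [terminal]
10. n4.hot = false  [B.off > -1]
11. n3.hot = true  [B₀.off == -3]
12. n8.env = 1  [A.key * 3 - 74]
13. n10.idx = "vv"  [terminal]
14. n9.tag = -4  [-4]
15. n9.hot = "zvv"  ["z" ++ b.idx]
16. n11.hot = "ux"  [terminal]
17. n12.hot = "xx"  [terminal]
18. n8.live = 15  [D.env + 14]
19. n2.sig = -9  [D.live - 24]
20. n2.off = -5  [D.live * -1 + 10]
21. n13.depth = -8  [A.off - 3]
22. n13.off = -3  [-3]
23. n14.key = 19  [B.depth + B.off + 30]
24. n15.key = 14  [A.key - 5]
25. n15.wid = 25  [A.key + 6]
26. n15.fin = 6  [6]
27. n16.hot = "zn"  [terminal]
28. n17.idx = "vz"  [terminal]
29. n15.tag = 17  [C.key + 3]
30. n18.env = 18  [A.key + C.tag - 18]
31. n19.fin = "yn"  [terminal]
32. n20.hot = "rv"  [terminal]
33. n21.hot = "uq"  [terminal]
34. n18.live = 8  [8]
35. n14.sig = -6  [A.key * 3 - 63]
36. n14.off = 28  [C.tag * -2 + 62]
37. n22.hot = "xp"  [terminal]
38. n23.idx = "zw"  [terminal]
39. n13.hot = true  [B.depth > -9]
40. n0.tag = 20  [len(c.hot) + 18]
41. n0.hot = "kn"  [if B.hot then c.hot else "r"]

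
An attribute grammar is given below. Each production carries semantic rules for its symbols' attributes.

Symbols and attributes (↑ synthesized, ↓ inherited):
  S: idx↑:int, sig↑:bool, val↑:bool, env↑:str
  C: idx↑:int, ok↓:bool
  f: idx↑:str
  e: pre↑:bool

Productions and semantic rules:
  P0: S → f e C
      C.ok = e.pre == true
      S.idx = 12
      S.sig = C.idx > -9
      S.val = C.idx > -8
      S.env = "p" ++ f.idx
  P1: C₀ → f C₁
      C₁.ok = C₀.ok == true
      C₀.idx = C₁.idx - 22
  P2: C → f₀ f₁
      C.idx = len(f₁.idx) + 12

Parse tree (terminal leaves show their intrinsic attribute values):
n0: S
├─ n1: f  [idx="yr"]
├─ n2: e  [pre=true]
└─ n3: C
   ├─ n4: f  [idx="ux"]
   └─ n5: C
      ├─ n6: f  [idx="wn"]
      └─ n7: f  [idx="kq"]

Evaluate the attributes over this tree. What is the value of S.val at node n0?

false

1. n1.idx = "yr"  [terminal]
2. n2.pre = true  [terminal]
3. n3.ok = true  [e.pre == true]
4. n4.idx = "ux"  [terminal]
5. n5.ok = true  [C₀.ok == true]
6. n6.idx = "wn"  [terminal]
7. n7.idx = "kq"  [terminal]
8. n5.idx = 14  [len(f₁.idx) + 12]
9. n3.idx = -8  [C₁.idx - 22]
10. n0.idx = 12  [12]
11. n0.sig = true  [C.idx > -9]
12. n0.val = false  [C.idx > -8]
13. n0.env = "pyr"  ["p" ++ f.idx]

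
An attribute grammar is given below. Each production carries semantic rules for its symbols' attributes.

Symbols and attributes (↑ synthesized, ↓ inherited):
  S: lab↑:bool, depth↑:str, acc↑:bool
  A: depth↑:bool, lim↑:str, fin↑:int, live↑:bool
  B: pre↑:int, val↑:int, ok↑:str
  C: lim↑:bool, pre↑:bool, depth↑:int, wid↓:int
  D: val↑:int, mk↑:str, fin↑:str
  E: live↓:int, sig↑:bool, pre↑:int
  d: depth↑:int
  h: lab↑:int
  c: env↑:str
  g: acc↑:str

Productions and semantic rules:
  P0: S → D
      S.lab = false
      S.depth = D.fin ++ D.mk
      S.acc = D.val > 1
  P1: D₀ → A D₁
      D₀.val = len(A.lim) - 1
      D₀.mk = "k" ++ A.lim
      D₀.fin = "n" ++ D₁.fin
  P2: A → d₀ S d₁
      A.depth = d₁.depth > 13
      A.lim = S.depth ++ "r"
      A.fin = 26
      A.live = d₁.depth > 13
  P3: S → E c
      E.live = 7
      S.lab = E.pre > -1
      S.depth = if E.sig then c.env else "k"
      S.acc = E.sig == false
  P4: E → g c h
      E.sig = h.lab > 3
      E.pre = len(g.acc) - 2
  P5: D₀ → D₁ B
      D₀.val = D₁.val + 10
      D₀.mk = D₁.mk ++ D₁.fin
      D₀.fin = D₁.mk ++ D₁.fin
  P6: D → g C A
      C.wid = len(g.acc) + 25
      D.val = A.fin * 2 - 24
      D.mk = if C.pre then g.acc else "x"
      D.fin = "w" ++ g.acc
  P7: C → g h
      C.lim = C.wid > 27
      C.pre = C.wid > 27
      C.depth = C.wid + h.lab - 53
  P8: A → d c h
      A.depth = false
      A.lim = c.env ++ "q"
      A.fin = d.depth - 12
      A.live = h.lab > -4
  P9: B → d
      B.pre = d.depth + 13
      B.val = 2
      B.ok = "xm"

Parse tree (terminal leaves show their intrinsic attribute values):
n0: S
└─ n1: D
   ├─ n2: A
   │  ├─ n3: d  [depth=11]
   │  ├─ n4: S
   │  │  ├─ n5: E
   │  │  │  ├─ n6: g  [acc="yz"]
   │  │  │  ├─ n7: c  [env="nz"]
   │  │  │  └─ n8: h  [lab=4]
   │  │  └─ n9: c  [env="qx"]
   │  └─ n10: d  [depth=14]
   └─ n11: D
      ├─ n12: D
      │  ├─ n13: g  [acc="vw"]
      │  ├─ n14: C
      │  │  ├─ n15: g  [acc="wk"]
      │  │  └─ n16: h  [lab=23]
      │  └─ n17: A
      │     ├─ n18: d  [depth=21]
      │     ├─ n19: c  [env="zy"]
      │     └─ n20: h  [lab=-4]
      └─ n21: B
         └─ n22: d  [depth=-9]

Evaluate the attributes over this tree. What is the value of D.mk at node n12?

1. n3.depth = 11  [terminal]
2. n5.live = 7  [7]
3. n6.acc = "yz"  [terminal]
4. n7.env = "nz"  [terminal]
5. n8.lab = 4  [terminal]
6. n5.sig = true  [h.lab > 3]
7. n5.pre = 0  [len(g.acc) - 2]
8. n9.env = "qx"  [terminal]
9. n4.lab = true  [E.pre > -1]
10. n4.depth = "qx"  [if E.sig then c.env else "k"]
11. n4.acc = false  [E.sig == false]
12. n10.depth = 14  [terminal]
13. n2.depth = true  [d₁.depth > 13]
14. n2.lim = "qxr"  [S.depth ++ "r"]
15. n2.fin = 26  [26]
16. n2.live = true  [d₁.depth > 13]
17. n13.acc = "vw"  [terminal]
18. n14.wid = 27  [len(g.acc) + 25]
19. n15.acc = "wk"  [terminal]
20. n16.lab = 23  [terminal]
21. n14.lim = false  [C.wid > 27]
22. n14.pre = false  [C.wid > 27]
23. n14.depth = -3  [C.wid + h.lab - 53]
24. n18.depth = 21  [terminal]
25. n19.env = "zy"  [terminal]
26. n20.lab = -4  [terminal]
27. n17.depth = false  [false]
28. n17.lim = "zyq"  [c.env ++ "q"]
29. n17.fin = 9  [d.depth - 12]
30. n17.live = false  [h.lab > -4]
31. n12.val = -6  [A.fin * 2 - 24]
32. n12.mk = "x"  [if C.pre then g.acc else "x"]
33. n12.fin = "wvw"  ["w" ++ g.acc]
34. n22.depth = -9  [terminal]
35. n21.pre = 4  [d.depth + 13]
36. n21.val = 2  [2]
37. n21.ok = "xm"  ["xm"]
38. n11.val = 4  [D₁.val + 10]
39. n11.mk = "xwvw"  [D₁.mk ++ D₁.fin]
40. n11.fin = "xwvw"  [D₁.mk ++ D₁.fin]
41. n1.val = 2  [len(A.lim) - 1]
42. n1.mk = "kqxr"  ["k" ++ A.lim]
43. n1.fin = "nxwvw"  ["n" ++ D₁.fin]
44. n0.lab = false  [false]
45. n0.depth = "nxwvwkqxr"  [D.fin ++ D.mk]
46. n0.acc = true  [D.val > 1]

"x"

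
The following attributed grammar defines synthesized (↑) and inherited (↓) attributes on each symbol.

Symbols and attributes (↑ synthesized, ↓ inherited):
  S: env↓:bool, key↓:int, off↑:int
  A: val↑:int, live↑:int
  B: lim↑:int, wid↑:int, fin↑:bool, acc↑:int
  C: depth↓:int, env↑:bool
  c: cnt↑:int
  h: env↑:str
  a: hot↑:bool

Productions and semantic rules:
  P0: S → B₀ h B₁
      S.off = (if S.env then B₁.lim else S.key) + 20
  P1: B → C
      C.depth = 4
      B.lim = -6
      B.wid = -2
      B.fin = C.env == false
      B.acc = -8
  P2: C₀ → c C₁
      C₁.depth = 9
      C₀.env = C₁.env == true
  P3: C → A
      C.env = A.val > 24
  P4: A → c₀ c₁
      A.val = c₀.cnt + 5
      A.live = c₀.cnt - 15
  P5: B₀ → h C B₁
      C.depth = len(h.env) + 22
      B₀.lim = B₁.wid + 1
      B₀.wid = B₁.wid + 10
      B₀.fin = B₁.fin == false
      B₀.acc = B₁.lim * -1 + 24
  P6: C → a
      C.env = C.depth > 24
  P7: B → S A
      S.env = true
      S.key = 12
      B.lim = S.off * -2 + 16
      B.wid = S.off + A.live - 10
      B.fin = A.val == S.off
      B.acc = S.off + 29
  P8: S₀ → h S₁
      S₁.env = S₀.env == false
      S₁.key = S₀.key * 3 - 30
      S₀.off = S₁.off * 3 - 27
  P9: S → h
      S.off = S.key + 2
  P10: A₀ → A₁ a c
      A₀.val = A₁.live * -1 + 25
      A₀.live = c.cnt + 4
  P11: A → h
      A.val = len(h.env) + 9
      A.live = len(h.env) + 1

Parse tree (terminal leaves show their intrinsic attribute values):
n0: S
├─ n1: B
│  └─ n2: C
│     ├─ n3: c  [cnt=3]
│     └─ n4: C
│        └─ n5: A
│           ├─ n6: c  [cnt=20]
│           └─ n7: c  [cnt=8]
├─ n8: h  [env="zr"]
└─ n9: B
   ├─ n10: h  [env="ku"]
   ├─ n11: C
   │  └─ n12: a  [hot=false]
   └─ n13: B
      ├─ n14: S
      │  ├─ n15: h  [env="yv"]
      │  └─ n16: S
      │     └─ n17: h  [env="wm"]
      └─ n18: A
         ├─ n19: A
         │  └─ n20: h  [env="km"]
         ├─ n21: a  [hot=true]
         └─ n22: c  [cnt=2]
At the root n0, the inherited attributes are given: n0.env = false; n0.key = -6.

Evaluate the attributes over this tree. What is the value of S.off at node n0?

14

1. n0.env = false  [given at root]
2. n0.key = -6  [given at root]
3. n2.depth = 4  [4]
4. n3.cnt = 3  [terminal]
5. n4.depth = 9  [9]
6. n6.cnt = 20  [terminal]
7. n7.cnt = 8  [terminal]
8. n5.val = 25  [c₀.cnt + 5]
9. n5.live = 5  [c₀.cnt - 15]
10. n4.env = true  [A.val > 24]
11. n2.env = true  [C₁.env == true]
12. n1.lim = -6  [-6]
13. n1.wid = -2  [-2]
14. n1.fin = false  [C.env == false]
15. n1.acc = -8  [-8]
16. n8.env = "zr"  [terminal]
17. n10.env = "ku"  [terminal]
18. n11.depth = 24  [len(h.env) + 22]
19. n12.hot = false  [terminal]
20. n11.env = false  [C.depth > 24]
21. n14.env = true  [true]
22. n14.key = 12  [12]
23. n15.env = "yv"  [terminal]
24. n16.env = false  [S₀.env == false]
25. n16.key = 6  [S₀.key * 3 - 30]
26. n17.env = "wm"  [terminal]
27. n16.off = 8  [S.key + 2]
28. n14.off = -3  [S₁.off * 3 - 27]
29. n20.env = "km"  [terminal]
30. n19.val = 11  [len(h.env) + 9]
31. n19.live = 3  [len(h.env) + 1]
32. n21.hot = true  [terminal]
33. n22.cnt = 2  [terminal]
34. n18.val = 22  [A₁.live * -1 + 25]
35. n18.live = 6  [c.cnt + 4]
36. n13.lim = 22  [S.off * -2 + 16]
37. n13.wid = -7  [S.off + A.live - 10]
38. n13.fin = false  [A.val == S.off]
39. n13.acc = 26  [S.off + 29]
40. n9.lim = -6  [B₁.wid + 1]
41. n9.wid = 3  [B₁.wid + 10]
42. n9.fin = true  [B₁.fin == false]
43. n9.acc = 2  [B₁.lim * -1 + 24]
44. n0.off = 14  [(if S.env then B₁.lim else S.key) + 20]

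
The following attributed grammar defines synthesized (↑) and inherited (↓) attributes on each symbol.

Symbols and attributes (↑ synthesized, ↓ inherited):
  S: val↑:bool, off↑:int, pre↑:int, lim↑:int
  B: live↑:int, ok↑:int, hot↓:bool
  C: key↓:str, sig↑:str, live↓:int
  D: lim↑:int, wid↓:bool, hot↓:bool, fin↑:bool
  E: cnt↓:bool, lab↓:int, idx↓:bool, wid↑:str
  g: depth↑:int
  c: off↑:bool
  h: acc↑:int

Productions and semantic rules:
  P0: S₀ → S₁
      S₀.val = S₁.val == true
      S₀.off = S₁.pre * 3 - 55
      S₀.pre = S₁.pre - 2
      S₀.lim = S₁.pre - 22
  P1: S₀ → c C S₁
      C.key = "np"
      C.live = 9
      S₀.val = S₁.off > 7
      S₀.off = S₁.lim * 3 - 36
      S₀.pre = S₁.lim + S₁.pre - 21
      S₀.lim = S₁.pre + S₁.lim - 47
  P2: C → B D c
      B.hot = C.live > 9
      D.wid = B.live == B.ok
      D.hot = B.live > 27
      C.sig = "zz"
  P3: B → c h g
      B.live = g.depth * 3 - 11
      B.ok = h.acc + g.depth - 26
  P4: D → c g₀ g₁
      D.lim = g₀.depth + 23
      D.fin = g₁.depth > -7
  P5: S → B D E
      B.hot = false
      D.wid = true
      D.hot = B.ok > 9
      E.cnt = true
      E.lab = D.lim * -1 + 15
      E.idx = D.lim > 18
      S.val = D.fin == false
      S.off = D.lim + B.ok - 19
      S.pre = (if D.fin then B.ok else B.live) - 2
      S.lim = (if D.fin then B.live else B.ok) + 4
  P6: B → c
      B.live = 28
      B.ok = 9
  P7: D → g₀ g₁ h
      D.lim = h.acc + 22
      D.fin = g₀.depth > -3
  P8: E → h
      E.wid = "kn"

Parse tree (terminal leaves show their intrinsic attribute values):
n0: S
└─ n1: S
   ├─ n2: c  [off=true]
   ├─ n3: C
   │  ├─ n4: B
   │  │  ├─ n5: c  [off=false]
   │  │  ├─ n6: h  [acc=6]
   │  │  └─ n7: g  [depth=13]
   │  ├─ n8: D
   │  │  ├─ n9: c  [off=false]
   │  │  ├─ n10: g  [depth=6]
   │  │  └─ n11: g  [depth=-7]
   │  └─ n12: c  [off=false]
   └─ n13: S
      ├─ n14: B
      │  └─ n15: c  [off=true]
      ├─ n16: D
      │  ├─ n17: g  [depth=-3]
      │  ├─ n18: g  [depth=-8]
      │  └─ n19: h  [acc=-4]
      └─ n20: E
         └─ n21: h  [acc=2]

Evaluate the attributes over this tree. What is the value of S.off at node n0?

-1

1. n2.off = true  [terminal]
2. n3.key = "np"  ["np"]
3. n3.live = 9  [9]
4. n4.hot = false  [C.live > 9]
5. n5.off = false  [terminal]
6. n6.acc = 6  [terminal]
7. n7.depth = 13  [terminal]
8. n4.live = 28  [g.depth * 3 - 11]
9. n4.ok = -7  [h.acc + g.depth - 26]
10. n8.wid = false  [B.live == B.ok]
11. n8.hot = true  [B.live > 27]
12. n9.off = false  [terminal]
13. n10.depth = 6  [terminal]
14. n11.depth = -7  [terminal]
15. n8.lim = 29  [g₀.depth + 23]
16. n8.fin = false  [g₁.depth > -7]
17. n12.off = false  [terminal]
18. n3.sig = "zz"  ["zz"]
19. n14.hot = false  [false]
20. n15.off = true  [terminal]
21. n14.live = 28  [28]
22. n14.ok = 9  [9]
23. n16.wid = true  [true]
24. n16.hot = false  [B.ok > 9]
25. n17.depth = -3  [terminal]
26. n18.depth = -8  [terminal]
27. n19.acc = -4  [terminal]
28. n16.lim = 18  [h.acc + 22]
29. n16.fin = false  [g₀.depth > -3]
30. n20.cnt = true  [true]
31. n20.lab = -3  [D.lim * -1 + 15]
32. n20.idx = false  [D.lim > 18]
33. n21.acc = 2  [terminal]
34. n20.wid = "kn"  ["kn"]
35. n13.val = true  [D.fin == false]
36. n13.off = 8  [D.lim + B.ok - 19]
37. n13.pre = 26  [(if D.fin then B.ok else B.live) - 2]
38. n13.lim = 13  [(if D.fin then B.live else B.ok) + 4]
39. n1.val = true  [S₁.off > 7]
40. n1.off = 3  [S₁.lim * 3 - 36]
41. n1.pre = 18  [S₁.lim + S₁.pre - 21]
42. n1.lim = -8  [S₁.pre + S₁.lim - 47]
43. n0.val = true  [S₁.val == true]
44. n0.off = -1  [S₁.pre * 3 - 55]
45. n0.pre = 16  [S₁.pre - 2]
46. n0.lim = -4  [S₁.pre - 22]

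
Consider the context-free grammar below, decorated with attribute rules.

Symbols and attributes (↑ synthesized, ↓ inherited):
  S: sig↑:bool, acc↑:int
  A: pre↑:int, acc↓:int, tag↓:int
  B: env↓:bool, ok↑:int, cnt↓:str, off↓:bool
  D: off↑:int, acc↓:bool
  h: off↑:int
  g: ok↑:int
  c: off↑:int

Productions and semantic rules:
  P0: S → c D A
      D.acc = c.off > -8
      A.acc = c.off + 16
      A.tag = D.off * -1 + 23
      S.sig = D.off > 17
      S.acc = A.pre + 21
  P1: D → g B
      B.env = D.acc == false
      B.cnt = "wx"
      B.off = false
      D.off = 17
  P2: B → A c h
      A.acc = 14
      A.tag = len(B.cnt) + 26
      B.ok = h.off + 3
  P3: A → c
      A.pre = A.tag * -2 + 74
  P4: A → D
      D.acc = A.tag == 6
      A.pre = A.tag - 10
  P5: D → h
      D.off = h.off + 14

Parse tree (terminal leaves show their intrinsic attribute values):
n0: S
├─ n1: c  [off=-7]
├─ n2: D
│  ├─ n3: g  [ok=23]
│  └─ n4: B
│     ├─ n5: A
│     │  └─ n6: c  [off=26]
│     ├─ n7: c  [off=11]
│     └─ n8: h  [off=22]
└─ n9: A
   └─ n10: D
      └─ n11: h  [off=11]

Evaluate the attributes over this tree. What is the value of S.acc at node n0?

1. n1.off = -7  [terminal]
2. n2.acc = true  [c.off > -8]
3. n3.ok = 23  [terminal]
4. n4.env = false  [D.acc == false]
5. n4.cnt = "wx"  ["wx"]
6. n4.off = false  [false]
7. n5.acc = 14  [14]
8. n5.tag = 28  [len(B.cnt) + 26]
9. n6.off = 26  [terminal]
10. n5.pre = 18  [A.tag * -2 + 74]
11. n7.off = 11  [terminal]
12. n8.off = 22  [terminal]
13. n4.ok = 25  [h.off + 3]
14. n2.off = 17  [17]
15. n9.acc = 9  [c.off + 16]
16. n9.tag = 6  [D.off * -1 + 23]
17. n10.acc = true  [A.tag == 6]
18. n11.off = 11  [terminal]
19. n10.off = 25  [h.off + 14]
20. n9.pre = -4  [A.tag - 10]
21. n0.sig = false  [D.off > 17]
22. n0.acc = 17  [A.pre + 21]

17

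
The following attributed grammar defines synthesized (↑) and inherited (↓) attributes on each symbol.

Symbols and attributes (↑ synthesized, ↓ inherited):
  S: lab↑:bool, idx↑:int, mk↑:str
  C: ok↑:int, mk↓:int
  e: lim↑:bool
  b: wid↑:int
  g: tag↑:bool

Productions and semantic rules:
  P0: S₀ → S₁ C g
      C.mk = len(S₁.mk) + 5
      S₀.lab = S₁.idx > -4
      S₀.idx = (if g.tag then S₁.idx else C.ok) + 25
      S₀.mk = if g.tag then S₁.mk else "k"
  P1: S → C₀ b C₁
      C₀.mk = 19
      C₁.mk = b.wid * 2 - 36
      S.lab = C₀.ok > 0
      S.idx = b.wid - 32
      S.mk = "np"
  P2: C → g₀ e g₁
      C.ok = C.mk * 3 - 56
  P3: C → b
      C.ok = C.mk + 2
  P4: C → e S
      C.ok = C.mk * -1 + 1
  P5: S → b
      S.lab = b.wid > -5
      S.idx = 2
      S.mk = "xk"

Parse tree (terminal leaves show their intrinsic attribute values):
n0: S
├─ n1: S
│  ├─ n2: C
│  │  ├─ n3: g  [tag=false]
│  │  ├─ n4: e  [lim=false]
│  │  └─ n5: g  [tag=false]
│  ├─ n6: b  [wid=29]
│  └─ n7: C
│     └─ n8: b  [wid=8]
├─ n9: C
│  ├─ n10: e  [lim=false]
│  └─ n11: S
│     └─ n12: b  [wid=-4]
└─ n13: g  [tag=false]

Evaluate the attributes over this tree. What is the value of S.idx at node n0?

1. n2.mk = 19  [19]
2. n3.tag = false  [terminal]
3. n4.lim = false  [terminal]
4. n5.tag = false  [terminal]
5. n2.ok = 1  [C.mk * 3 - 56]
6. n6.wid = 29  [terminal]
7. n7.mk = 22  [b.wid * 2 - 36]
8. n8.wid = 8  [terminal]
9. n7.ok = 24  [C.mk + 2]
10. n1.lab = true  [C₀.ok > 0]
11. n1.idx = -3  [b.wid - 32]
12. n1.mk = "np"  ["np"]
13. n9.mk = 7  [len(S₁.mk) + 5]
14. n10.lim = false  [terminal]
15. n12.wid = -4  [terminal]
16. n11.lab = true  [b.wid > -5]
17. n11.idx = 2  [2]
18. n11.mk = "xk"  ["xk"]
19. n9.ok = -6  [C.mk * -1 + 1]
20. n13.tag = false  [terminal]
21. n0.lab = true  [S₁.idx > -4]
22. n0.idx = 19  [(if g.tag then S₁.idx else C.ok) + 25]
23. n0.mk = "k"  [if g.tag then S₁.mk else "k"]

19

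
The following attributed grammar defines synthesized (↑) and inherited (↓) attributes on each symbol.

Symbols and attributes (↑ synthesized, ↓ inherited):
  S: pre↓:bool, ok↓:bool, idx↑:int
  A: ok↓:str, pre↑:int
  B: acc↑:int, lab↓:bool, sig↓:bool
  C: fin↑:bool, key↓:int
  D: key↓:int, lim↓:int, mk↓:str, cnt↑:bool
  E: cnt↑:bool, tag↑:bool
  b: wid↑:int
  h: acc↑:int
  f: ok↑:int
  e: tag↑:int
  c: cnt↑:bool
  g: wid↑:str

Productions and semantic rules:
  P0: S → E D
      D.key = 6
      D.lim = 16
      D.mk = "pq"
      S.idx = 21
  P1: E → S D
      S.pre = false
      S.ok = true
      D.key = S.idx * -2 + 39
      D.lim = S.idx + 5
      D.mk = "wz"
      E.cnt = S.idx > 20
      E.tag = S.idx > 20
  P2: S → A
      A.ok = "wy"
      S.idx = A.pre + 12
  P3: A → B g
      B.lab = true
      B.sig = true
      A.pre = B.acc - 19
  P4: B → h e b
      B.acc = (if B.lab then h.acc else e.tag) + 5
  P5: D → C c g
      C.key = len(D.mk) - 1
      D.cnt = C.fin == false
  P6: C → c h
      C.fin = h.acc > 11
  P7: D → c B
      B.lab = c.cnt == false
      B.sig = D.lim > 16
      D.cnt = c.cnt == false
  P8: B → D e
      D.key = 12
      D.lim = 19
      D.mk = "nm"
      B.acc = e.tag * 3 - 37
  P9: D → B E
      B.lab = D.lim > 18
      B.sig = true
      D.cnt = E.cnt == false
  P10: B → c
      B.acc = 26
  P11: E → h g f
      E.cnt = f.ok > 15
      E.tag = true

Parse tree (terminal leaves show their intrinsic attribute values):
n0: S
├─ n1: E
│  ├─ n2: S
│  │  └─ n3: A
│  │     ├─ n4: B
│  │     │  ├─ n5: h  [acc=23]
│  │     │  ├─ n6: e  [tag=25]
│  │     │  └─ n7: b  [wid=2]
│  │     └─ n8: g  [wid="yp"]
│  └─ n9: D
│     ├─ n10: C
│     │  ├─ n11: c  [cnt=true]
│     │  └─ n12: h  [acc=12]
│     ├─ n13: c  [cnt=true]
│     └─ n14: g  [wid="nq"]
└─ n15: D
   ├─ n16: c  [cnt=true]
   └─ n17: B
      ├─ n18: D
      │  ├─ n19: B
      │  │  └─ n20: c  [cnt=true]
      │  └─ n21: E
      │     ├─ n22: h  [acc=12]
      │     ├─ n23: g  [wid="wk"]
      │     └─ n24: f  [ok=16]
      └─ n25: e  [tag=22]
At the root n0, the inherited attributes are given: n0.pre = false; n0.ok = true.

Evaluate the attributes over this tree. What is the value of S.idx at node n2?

21

1. n0.pre = false  [given at root]
2. n0.ok = true  [given at root]
3. n2.pre = false  [false]
4. n2.ok = true  [true]
5. n3.ok = "wy"  ["wy"]
6. n4.lab = true  [true]
7. n4.sig = true  [true]
8. n5.acc = 23  [terminal]
9. n6.tag = 25  [terminal]
10. n7.wid = 2  [terminal]
11. n4.acc = 28  [(if B.lab then h.acc else e.tag) + 5]
12. n8.wid = "yp"  [terminal]
13. n3.pre = 9  [B.acc - 19]
14. n2.idx = 21  [A.pre + 12]
15. n9.key = -3  [S.idx * -2 + 39]
16. n9.lim = 26  [S.idx + 5]
17. n9.mk = "wz"  ["wz"]
18. n10.key = 1  [len(D.mk) - 1]
19. n11.cnt = true  [terminal]
20. n12.acc = 12  [terminal]
21. n10.fin = true  [h.acc > 11]
22. n13.cnt = true  [terminal]
23. n14.wid = "nq"  [terminal]
24. n9.cnt = false  [C.fin == false]
25. n1.cnt = true  [S.idx > 20]
26. n1.tag = true  [S.idx > 20]
27. n15.key = 6  [6]
28. n15.lim = 16  [16]
29. n15.mk = "pq"  ["pq"]
30. n16.cnt = true  [terminal]
31. n17.lab = false  [c.cnt == false]
32. n17.sig = false  [D.lim > 16]
33. n18.key = 12  [12]
34. n18.lim = 19  [19]
35. n18.mk = "nm"  ["nm"]
36. n19.lab = true  [D.lim > 18]
37. n19.sig = true  [true]
38. n20.cnt = true  [terminal]
39. n19.acc = 26  [26]
40. n22.acc = 12  [terminal]
41. n23.wid = "wk"  [terminal]
42. n24.ok = 16  [terminal]
43. n21.cnt = true  [f.ok > 15]
44. n21.tag = true  [true]
45. n18.cnt = false  [E.cnt == false]
46. n25.tag = 22  [terminal]
47. n17.acc = 29  [e.tag * 3 - 37]
48. n15.cnt = false  [c.cnt == false]
49. n0.idx = 21  [21]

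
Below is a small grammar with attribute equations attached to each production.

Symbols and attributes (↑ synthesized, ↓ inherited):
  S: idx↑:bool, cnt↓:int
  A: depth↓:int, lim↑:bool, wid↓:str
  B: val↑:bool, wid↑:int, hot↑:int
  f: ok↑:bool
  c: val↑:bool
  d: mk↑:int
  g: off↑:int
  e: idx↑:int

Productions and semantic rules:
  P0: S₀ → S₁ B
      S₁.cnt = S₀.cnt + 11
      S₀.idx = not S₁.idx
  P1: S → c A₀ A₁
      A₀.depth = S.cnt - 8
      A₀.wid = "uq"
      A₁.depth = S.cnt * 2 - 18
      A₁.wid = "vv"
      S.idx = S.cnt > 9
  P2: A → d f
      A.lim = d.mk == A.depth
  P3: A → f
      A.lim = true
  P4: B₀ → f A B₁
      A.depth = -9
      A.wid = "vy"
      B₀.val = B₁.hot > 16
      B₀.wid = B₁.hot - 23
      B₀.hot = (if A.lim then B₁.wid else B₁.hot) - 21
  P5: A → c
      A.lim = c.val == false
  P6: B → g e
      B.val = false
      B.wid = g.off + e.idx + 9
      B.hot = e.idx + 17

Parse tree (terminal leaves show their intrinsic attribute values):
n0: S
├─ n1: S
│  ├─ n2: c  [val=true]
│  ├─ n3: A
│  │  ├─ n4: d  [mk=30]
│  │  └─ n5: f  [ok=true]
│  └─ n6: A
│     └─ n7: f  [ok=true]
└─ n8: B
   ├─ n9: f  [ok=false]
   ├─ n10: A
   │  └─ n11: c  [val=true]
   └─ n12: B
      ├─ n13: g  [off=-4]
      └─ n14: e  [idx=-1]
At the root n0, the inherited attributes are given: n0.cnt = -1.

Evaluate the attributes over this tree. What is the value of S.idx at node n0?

1. n0.cnt = -1  [given at root]
2. n1.cnt = 10  [S₀.cnt + 11]
3. n2.val = true  [terminal]
4. n3.depth = 2  [S.cnt - 8]
5. n3.wid = "uq"  ["uq"]
6. n4.mk = 30  [terminal]
7. n5.ok = true  [terminal]
8. n3.lim = false  [d.mk == A.depth]
9. n6.depth = 2  [S.cnt * 2 - 18]
10. n6.wid = "vv"  ["vv"]
11. n7.ok = true  [terminal]
12. n6.lim = true  [true]
13. n1.idx = true  [S.cnt > 9]
14. n9.ok = false  [terminal]
15. n10.depth = -9  [-9]
16. n10.wid = "vy"  ["vy"]
17. n11.val = true  [terminal]
18. n10.lim = false  [c.val == false]
19. n13.off = -4  [terminal]
20. n14.idx = -1  [terminal]
21. n12.val = false  [false]
22. n12.wid = 4  [g.off + e.idx + 9]
23. n12.hot = 16  [e.idx + 17]
24. n8.val = false  [B₁.hot > 16]
25. n8.wid = -7  [B₁.hot - 23]
26. n8.hot = -5  [(if A.lim then B₁.wid else B₁.hot) - 21]
27. n0.idx = false  [not S₁.idx]

false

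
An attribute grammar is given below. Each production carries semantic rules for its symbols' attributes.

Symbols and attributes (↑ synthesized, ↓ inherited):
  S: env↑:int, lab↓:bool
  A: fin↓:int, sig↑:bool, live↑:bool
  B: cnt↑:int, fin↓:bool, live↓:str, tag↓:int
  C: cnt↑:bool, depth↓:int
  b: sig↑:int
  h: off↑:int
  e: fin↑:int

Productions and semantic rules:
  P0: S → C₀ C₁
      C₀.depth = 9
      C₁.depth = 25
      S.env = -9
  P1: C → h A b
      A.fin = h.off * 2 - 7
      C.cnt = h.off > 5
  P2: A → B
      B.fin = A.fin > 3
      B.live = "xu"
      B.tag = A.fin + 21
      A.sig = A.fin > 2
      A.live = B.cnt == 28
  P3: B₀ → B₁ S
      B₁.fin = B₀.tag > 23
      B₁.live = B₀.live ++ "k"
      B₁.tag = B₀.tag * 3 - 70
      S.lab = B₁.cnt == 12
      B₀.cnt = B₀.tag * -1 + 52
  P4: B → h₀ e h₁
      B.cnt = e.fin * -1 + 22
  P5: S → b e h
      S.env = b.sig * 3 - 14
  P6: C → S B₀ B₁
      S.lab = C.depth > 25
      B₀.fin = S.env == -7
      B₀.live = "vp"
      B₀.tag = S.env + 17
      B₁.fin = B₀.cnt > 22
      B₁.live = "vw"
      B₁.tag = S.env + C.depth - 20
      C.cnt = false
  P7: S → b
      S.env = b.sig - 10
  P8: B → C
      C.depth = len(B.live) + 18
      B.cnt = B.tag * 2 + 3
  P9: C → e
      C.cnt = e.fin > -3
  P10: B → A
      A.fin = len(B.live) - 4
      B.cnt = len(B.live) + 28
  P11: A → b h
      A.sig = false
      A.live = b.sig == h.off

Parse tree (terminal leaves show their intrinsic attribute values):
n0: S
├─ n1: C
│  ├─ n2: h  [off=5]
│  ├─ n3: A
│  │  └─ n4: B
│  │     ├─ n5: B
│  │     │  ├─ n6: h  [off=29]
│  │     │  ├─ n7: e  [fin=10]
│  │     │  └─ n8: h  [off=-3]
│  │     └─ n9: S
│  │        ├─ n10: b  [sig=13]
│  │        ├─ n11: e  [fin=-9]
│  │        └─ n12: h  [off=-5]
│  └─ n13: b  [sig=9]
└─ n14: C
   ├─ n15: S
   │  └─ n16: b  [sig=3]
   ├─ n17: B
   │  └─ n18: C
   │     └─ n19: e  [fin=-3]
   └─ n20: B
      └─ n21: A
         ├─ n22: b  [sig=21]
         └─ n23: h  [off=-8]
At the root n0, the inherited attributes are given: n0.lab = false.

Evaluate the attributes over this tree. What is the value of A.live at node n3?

true

1. n0.lab = false  [given at root]
2. n1.depth = 9  [9]
3. n2.off = 5  [terminal]
4. n3.fin = 3  [h.off * 2 - 7]
5. n4.fin = false  [A.fin > 3]
6. n4.live = "xu"  ["xu"]
7. n4.tag = 24  [A.fin + 21]
8. n5.fin = true  [B₀.tag > 23]
9. n5.live = "xuk"  [B₀.live ++ "k"]
10. n5.tag = 2  [B₀.tag * 3 - 70]
11. n6.off = 29  [terminal]
12. n7.fin = 10  [terminal]
13. n8.off = -3  [terminal]
14. n5.cnt = 12  [e.fin * -1 + 22]
15. n9.lab = true  [B₁.cnt == 12]
16. n10.sig = 13  [terminal]
17. n11.fin = -9  [terminal]
18. n12.off = -5  [terminal]
19. n9.env = 25  [b.sig * 3 - 14]
20. n4.cnt = 28  [B₀.tag * -1 + 52]
21. n3.sig = true  [A.fin > 2]
22. n3.live = true  [B.cnt == 28]
23. n13.sig = 9  [terminal]
24. n1.cnt = false  [h.off > 5]
25. n14.depth = 25  [25]
26. n15.lab = false  [C.depth > 25]
27. n16.sig = 3  [terminal]
28. n15.env = -7  [b.sig - 10]
29. n17.fin = true  [S.env == -7]
30. n17.live = "vp"  ["vp"]
31. n17.tag = 10  [S.env + 17]
32. n18.depth = 20  [len(B.live) + 18]
33. n19.fin = -3  [terminal]
34. n18.cnt = false  [e.fin > -3]
35. n17.cnt = 23  [B.tag * 2 + 3]
36. n20.fin = true  [B₀.cnt > 22]
37. n20.live = "vw"  ["vw"]
38. n20.tag = -2  [S.env + C.depth - 20]
39. n21.fin = -2  [len(B.live) - 4]
40. n22.sig = 21  [terminal]
41. n23.off = -8  [terminal]
42. n21.sig = false  [false]
43. n21.live = false  [b.sig == h.off]
44. n20.cnt = 30  [len(B.live) + 28]
45. n14.cnt = false  [false]
46. n0.env = -9  [-9]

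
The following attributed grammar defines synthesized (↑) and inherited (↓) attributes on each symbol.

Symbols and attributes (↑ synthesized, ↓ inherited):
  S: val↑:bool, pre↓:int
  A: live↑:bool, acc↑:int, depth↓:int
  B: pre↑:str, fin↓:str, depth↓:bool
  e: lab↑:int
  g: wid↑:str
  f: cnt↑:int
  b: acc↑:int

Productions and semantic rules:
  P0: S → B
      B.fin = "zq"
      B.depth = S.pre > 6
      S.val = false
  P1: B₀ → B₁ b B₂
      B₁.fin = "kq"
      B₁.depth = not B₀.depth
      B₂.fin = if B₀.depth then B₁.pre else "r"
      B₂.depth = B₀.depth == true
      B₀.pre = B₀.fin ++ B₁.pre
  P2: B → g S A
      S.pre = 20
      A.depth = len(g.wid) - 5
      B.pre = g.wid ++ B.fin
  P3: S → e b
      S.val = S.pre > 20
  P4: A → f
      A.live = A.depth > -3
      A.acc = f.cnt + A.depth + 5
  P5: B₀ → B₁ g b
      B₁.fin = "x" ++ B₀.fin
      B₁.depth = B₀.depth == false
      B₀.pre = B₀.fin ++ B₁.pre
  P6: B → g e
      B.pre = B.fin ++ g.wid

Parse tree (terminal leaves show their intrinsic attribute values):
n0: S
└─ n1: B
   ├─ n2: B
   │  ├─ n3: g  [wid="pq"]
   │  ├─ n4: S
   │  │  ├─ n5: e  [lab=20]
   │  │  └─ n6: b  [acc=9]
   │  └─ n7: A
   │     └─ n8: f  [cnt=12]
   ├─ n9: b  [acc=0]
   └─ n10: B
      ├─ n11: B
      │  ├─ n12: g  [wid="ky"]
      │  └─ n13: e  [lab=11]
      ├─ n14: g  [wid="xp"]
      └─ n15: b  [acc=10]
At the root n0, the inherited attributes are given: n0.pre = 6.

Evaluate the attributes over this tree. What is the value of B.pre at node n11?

1. n0.pre = 6  [given at root]
2. n1.fin = "zq"  ["zq"]
3. n1.depth = false  [S.pre > 6]
4. n2.fin = "kq"  ["kq"]
5. n2.depth = true  [not B₀.depth]
6. n3.wid = "pq"  [terminal]
7. n4.pre = 20  [20]
8. n5.lab = 20  [terminal]
9. n6.acc = 9  [terminal]
10. n4.val = false  [S.pre > 20]
11. n7.depth = -3  [len(g.wid) - 5]
12. n8.cnt = 12  [terminal]
13. n7.live = false  [A.depth > -3]
14. n7.acc = 14  [f.cnt + A.depth + 5]
15. n2.pre = "pqkq"  [g.wid ++ B.fin]
16. n9.acc = 0  [terminal]
17. n10.fin = "r"  [if B₀.depth then B₁.pre else "r"]
18. n10.depth = false  [B₀.depth == true]
19. n11.fin = "xr"  ["x" ++ B₀.fin]
20. n11.depth = true  [B₀.depth == false]
21. n12.wid = "ky"  [terminal]
22. n13.lab = 11  [terminal]
23. n11.pre = "xrky"  [B.fin ++ g.wid]
24. n14.wid = "xp"  [terminal]
25. n15.acc = 10  [terminal]
26. n10.pre = "rxrky"  [B₀.fin ++ B₁.pre]
27. n1.pre = "zqpqkq"  [B₀.fin ++ B₁.pre]
28. n0.val = false  [false]

"xrky"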